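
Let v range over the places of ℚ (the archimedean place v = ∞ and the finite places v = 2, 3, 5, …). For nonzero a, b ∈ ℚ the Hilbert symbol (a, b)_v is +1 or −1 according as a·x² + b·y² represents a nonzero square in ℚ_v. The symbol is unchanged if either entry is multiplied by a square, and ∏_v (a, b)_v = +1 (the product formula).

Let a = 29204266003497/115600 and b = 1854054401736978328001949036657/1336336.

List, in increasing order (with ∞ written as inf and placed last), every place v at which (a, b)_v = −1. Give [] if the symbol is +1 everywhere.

[13, 29, 31, 41]

Mod squares: a ≡ 53187537, b ≡ 1297257. Check v ∈ {∞, 2, 3, 5, 7, 13, 17, 19, 29, 31, 37, 41}.
v=2: v_2(a)=-4, v_2(b)=-4; units ≡ 1, 1 (mod 8); ε·ε+αω+βω = 0·0+-4·0+-4·0 ≡ 0  ⇒  (a,b)_2 = +1.
v=29: a=29^1·(≡24), b=29^3·(≡19) mod 29; (24|29)=+1, (19|29)=-1; (−1)^{1·3·14}·(+1)^3·(-1)^1 = -1.
v=7: a=7^0·(≡2), b=7^2·(≡3) mod 7; (2|7)=+1, (3|7)=-1; (−1)^{0·2·3}·(+1)^2·(-1)^0 = +1.
v=31: a=31^1·(≡9), b=31^3·(≡1) mod 31; (9|31)=+1, (1|31)=+1; (−1)^{1·3·15}·(+1)^3·(+1)^1 = -1.
v=13: a=13^3·(≡6), b=13^7·(≡10) mod 13; (6|13)=-1, (10|13)=+1; (−1)^{3·7·6}·(-1)^7·(+1)^3 = -1.
v=37: a=37^1·(≡32), b=37^3·(≡6) mod 37; (32|37)=-1, (6|37)=-1; (−1)^{1·3·18}·(-1)^3·(-1)^1 = +1.
v=41: a=41^1·(≡19), b=41^2·(≡11) mod 41; (19|41)=-1, (11|41)=-1; (−1)^{1·2·20}·(-1)^2·(-1)^1 = -1.
v=∞: 53187537 > 0 and 1297257 > 0  ⇒  (a,b)_∞ = +1.
v=17: a=17^-2·(≡7), b=17^-4·(≡13) mod 17; (7|17)=-1, (13|17)=+1; (−1)^{-2·-4·8}·(-1)^-4·(+1)^-2 = +1.
v=3: a=3^3·(≡1), b=3^3·(≡2) mod 3; (1|3)=+1, (2|3)=-1; (−1)^{3·3·1}·(+1)^3·(-1)^3 = +1.
v=19: a=19^2·(≡5), b=19^2·(≡15) mod 19; (5|19)=+1, (15|19)=-1; (−1)^{2·2·9}·(+1)^2·(-1)^2 = +1.
v=5: a=5^-2·(≡3), b=5^0·(≡2) mod 5; (3|5)=-1, (2|5)=-1; (−1)^{-2·0·2}·(-1)^0·(-1)^-2 = +1.
Ram(53187537, 1297257) = {13, 29, 31, 41}; no ℚ_13-point on the conic.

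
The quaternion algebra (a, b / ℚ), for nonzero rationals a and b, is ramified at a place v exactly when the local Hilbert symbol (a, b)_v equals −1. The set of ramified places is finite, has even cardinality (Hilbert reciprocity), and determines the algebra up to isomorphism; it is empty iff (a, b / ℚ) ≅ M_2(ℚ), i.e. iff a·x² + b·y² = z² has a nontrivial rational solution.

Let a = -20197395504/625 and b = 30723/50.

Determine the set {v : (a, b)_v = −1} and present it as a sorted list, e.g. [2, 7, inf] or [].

Mod squares: a ≡ -19, b ≡ 1254. Check v ∈ {∞, 2, 3, 5, 7, 11, 13, 19}.
v=∞: -19 < 0 and 1254 > 0  ⇒  (a,b)_∞ = +1.
v=7: a=7^0·(≡4), b=7^2·(≡4) mod 7; (4|7)=+1, (4|7)=+1; (−1)^{0·2·3}·(+1)^2·(+1)^0 = +1.
v=19: a=19^3·(≡18), b=19^1·(≡16) mod 19; (18|19)=-1, (16|19)=+1; (−1)^{3·1·9}·(-1)^1·(+1)^3 = +1.
v=2: v_2(a)=4, v_2(b)=-1; units ≡ 5, 3 (mod 8); ε·ε+αω+βω = 0·1+4·1+-1·1 ≡ 1  ⇒  (a,b)_2 = -1.
v=11: a=11^2·(≡1), b=11^1·(≡9) mod 11; (1|11)=+1, (9|11)=+1; (−1)^{2·1·5}·(+1)^1·(+1)^2 = +1.
v=5: a=5^-4·(≡1), b=5^-2·(≡4) mod 5; (1|5)=+1, (4|5)=+1; (−1)^{-4·-2·2}·(+1)^-2·(+1)^-4 = +1.
v=3: a=3^2·(≡2), b=3^1·(≡1) mod 3; (2|3)=-1, (1|3)=+1; (−1)^{2·1·1}·(-1)^1·(+1)^2 = -1.
v=13: a=13^2·(≡7), b=13^0·(≡11) mod 13; (7|13)=-1, (11|13)=-1; (−1)^{2·0·6}·(-1)^0·(-1)^2 = +1.
|Ram(-19, 1254)| = 2, even; anisotropic at {2, 3}.

[2, 3]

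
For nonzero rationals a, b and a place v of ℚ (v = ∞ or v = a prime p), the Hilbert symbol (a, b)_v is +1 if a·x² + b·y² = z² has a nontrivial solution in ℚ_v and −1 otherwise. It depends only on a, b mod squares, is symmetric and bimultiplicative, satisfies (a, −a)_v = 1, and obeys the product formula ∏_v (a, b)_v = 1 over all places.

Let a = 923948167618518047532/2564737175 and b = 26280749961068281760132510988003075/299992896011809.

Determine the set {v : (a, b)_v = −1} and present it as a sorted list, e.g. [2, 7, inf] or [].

Mod squares: a ≡ 17589, b ≡ 626603. Check v ∈ {∞, 2, 3, 5, 7, 11, 13, 17, 29, 31, 41}.
v=31: a=31^2·(≡26), b=31^3·(≡5) mod 31; (26|31)=-1, (5|31)=+1; (−1)^{2·3·15}·(-1)^3·(+1)^2 = -1.
v=2: v_2(a)=2, v_2(b)=0; units ≡ 5, 3 (mod 8); ε·ε+αω+βω = 0·1+2·1+0·1 ≡ 0  ⇒  (a,b)_2 = +1.
v=41: a=41^3·(≡27), b=41^5·(≡4) mod 41; (27|41)=-1, (4|41)=+1; (−1)^{3·5·20}·(-1)^5·(+1)^3 = -1.
v=3: a=3^15·(≡1), b=3^26·(≡2) mod 3; (1|3)=+1, (2|3)=-1; (−1)^{15·26·1}·(+1)^26·(-1)^15 = -1.
v=7: a=7^-2·(≡5), b=7^-2·(≡3) mod 7; (5|7)=-1, (3|7)=-1; (−1)^{-2·-2·3}·(-1)^-2·(-1)^-2 = +1.
v=11: a=11^-5·(≡4), b=11^-8·(≡6) mod 11; (4|11)=+1, (6|11)=-1; (−1)^{-5·-8·5}·(+1)^-8·(-1)^-5 = -1.
v=∞: 17589 > 0 and 626603 > 0  ⇒  (a,b)_∞ = +1.
v=5: a=5^-2·(≡1), b=5^2·(≡2) mod 5; (1|5)=+1, (2|5)=-1; (−1)^{-2·2·2}·(+1)^2·(-1)^-2 = +1.
v=13: a=13^-1·(≡9), b=13^-4·(≡10) mod 13; (9|13)=+1, (10|13)=+1; (−1)^{-1·-4·6}·(+1)^-4·(+1)^-1 = +1.
v=17: a=17^2·(≡3), b=17^3·(≡6) mod 17; (3|17)=-1, (6|17)=-1; (−1)^{2·3·8}·(-1)^3·(-1)^2 = -1.
v=29: a=29^2·(≡27), b=29^3·(≡12) mod 29; (27|29)=-1, (12|29)=-1; (−1)^{2·3·14}·(-1)^3·(-1)^2 = -1.
Ram(17589, 626603) = {3, 11, 17, 29, 31, 41}; no ℚ_3-point on the conic.

[3, 11, 17, 29, 31, 41]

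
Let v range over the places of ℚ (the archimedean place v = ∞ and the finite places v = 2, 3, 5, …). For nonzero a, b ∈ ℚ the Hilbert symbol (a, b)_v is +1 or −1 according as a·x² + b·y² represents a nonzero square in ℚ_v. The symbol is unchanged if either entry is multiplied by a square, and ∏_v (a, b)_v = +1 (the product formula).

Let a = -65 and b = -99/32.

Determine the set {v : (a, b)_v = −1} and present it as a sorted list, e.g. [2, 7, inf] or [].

Mod squares: a ≡ -65, b ≡ -22. Check v ∈ {∞, 2, 3, 5, 11, 13}.
v=2: v_2(a)=0, v_2(b)=-5; units ≡ 7, 5 (mod 8); ε·ε+αω+βω = 1·0+0·1+-5·0 ≡ 0  ⇒  (a,b)_2 = +1.
v=3: a=3^0·(≡1), b=3^2·(≡2) mod 3; (1|3)=+1, (2|3)=-1; (−1)^{0·2·1}·(+1)^2·(-1)^0 = +1.
v=5: a=5^1·(≡2), b=5^0·(≡3) mod 5; (2|5)=-1, (3|5)=-1; (−1)^{1·0·2}·(-1)^0·(-1)^1 = -1.
v=13: a=13^1·(≡8), b=13^0·(≡3) mod 13; (8|13)=-1, (3|13)=+1; (−1)^{1·0·6}·(-1)^0·(+1)^1 = +1.
v=11: a=11^0·(≡1), b=11^1·(≡9) mod 11; (1|11)=+1, (9|11)=+1; (−1)^{0·1·5}·(+1)^1·(+1)^0 = +1.
v=∞: -65 < 0 and -22 < 0  ⇒  (a,b)_∞ = -1.
|Ram(-65, -22)| = 2, even; anisotropic at {5, ∞}.

[5, inf]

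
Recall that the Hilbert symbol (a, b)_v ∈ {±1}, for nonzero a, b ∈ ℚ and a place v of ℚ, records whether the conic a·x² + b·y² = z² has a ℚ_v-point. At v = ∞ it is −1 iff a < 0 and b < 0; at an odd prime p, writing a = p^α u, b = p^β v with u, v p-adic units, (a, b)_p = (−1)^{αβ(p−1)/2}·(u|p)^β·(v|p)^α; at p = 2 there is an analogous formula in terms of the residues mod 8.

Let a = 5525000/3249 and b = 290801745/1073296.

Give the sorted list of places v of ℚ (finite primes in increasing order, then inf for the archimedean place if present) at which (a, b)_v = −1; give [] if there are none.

[5, 13]

Mod squares: a ≡ 2210, b ≡ 1105. Check v ∈ {∞, 2, 3, 5, 7, 13, 17, 19, 37}.
v=5: a=5^5·(≡2), b=5^1·(≡4) mod 5; (2|5)=-1, (4|5)=+1; (−1)^{5·1·2}·(-1)^1·(+1)^5 = -1.
v=19: a=19^-2·(≡1), b=19^2·(≡8) mod 19; (1|19)=+1, (8|19)=-1; (−1)^{-2·2·9}·(+1)^2·(-1)^-2 = +1.
v=3: a=3^-2·(≡2), b=3^6·(≡1) mod 3; (2|3)=-1, (1|3)=+1; (−1)^{-2·6·1}·(-1)^6·(+1)^-2 = +1.
v=13: a=13^1·(≡9), b=13^1·(≡6) mod 13; (9|13)=+1, (6|13)=-1; (−1)^{1·1·6}·(+1)^1·(-1)^1 = -1.
v=2: v_2(a)=3, v_2(b)=-4; units ≡ 1, 1 (mod 8); ε·ε+αω+βω = 0·0+3·0+-4·0 ≡ 0  ⇒  (a,b)_2 = +1.
v=17: a=17^1·(≡14), b=17^1·(≡7) mod 17; (14|17)=-1, (7|17)=-1; (−1)^{1·1·8}·(-1)^1·(-1)^1 = +1.
v=∞: 2210 > 0 and 1105 > 0  ⇒  (a,b)_∞ = +1.
v=37: a=37^0·(≡30), b=37^-2·(≡35) mod 37; (30|37)=+1, (35|37)=-1; (−1)^{0·-2·18}·(+1)^-2·(-1)^0 = +1.
v=7: a=7^0·(≡5), b=7^-2·(≡3) mod 7; (5|7)=-1, (3|7)=-1; (−1)^{0·-2·3}·(-1)^-2·(-1)^0 = +1.
|Ram(2210, 1105)| = 2, even; anisotropic at {5, 13}.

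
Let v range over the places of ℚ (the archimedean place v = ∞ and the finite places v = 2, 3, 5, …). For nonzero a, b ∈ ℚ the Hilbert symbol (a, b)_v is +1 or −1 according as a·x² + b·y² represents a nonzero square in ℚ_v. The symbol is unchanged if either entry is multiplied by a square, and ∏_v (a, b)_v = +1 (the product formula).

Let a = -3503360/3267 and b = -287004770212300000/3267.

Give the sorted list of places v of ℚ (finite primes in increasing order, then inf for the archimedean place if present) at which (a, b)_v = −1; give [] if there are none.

(a, b) ≡ (-41055, -1560090) mod (ℚ^×)²; places V = {2, 3, 5, 7, 11, 17, 19, 23, ∞}.
(a,b)_3: α=-3, u≡1; β=-3, v≡2 (mod 3); (1|3)=+1, (2|3)=-1; sign (−1)^1·+1^-3·-1^-3 = +1.
(a,b)_11: α=-2, u≡6; β=-2, v≡6 (mod 11); (6|11)=-1, (6|11)=-1; sign (−1)^0·-1^-2·-1^-2 = +1.
(a,b)_17: α=1, u≡15; β=3, v≡16 (mod 17); (15|17)=+1, (16|17)=+1; sign (−1)^0·+1^3·+1^1 = +1.
(a,b)_23: α=1, u≡9; β=3, v≡5 (mod 23); (9|23)=+1, (5|23)=-1; sign (−1)^1·+1^3·-1^1 = +1.
(a,b)_∞: sgn(-41055)=−, sgn(-1560090)=−, so -1.
(a,b)_7: α=1, u≡4; β=1, v≡6 (mod 7); (4|7)=+1, (6|7)=-1; sign (−1)^1·+1^1·-1^1 = +1.
(a,b)_2: α=8, β=5; u≡1, v≡3 (mod 8); ε(u)ε(v)=0·1, αω(v)=8·1, βω(u)=5·0; sum ≡ 0  ⇒  +1.
(a,b)_19: α=0, u≡7; β=3, v≡2 (mod 19); (7|19)=+1, (2|19)=-1; sign (−1)^0·+1^3·-1^0 = +1.
(a,b)_5: α=1, u≡4; β=5, v≡2 (mod 5); (4|5)=+1, (2|5)=-1; sign (−1)^0·+1^5·-1^1 = -1.
|Ram(-41055, -1560090)| = 2, even; anisotropic at {5, ∞}.

[5, inf]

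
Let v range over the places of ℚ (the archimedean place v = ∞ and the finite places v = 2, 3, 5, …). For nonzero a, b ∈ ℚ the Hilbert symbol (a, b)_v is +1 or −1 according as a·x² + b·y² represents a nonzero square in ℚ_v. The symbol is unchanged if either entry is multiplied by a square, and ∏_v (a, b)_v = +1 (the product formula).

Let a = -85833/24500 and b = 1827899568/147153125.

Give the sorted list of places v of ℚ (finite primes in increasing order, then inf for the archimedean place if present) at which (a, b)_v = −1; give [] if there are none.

[2, 3]

Mod squares: a ≡ -165, b ≡ 15. Check v ∈ {∞, 2, 3, 5, 7, 11, 17, 31}.
v=5: a=5^-3·(≡2), b=5^-5·(≡2) mod 5; (2|5)=-1, (2|5)=-1; (−1)^{-3·-5·2}·(-1)^-5·(-1)^-3 = +1.
v=3: a=3^3·(≡2), b=3^3·(≡2) mod 3; (2|3)=-1, (2|3)=-1; (−1)^{3·3·1}·(-1)^3·(-1)^3 = -1.
v=31: a=31^0·(≡13), b=31^-2·(≡12) mod 31; (13|31)=-1, (12|31)=-1; (−1)^{0·-2·15}·(-1)^-2·(-1)^0 = +1.
v=17: a=17^2·(≡3), b=17^2·(≡15) mod 17; (3|17)=-1, (15|17)=+1; (−1)^{2·2·8}·(-1)^2·(+1)^2 = +1.
v=2: v_2(a)=-2, v_2(b)=4; units ≡ 3, 7 (mod 8); ε·ε+αω+βω = 1·1+-2·0+4·1 ≡ 1  ⇒  (a,b)_2 = -1.
v=7: a=7^-2·(≡5), b=7^-2·(≡2) mod 7; (5|7)=-1, (2|7)=+1; (−1)^{-2·-2·3}·(-1)^-2·(+1)^-2 = +1.
v=11: a=11^1·(≡6), b=11^4·(≡1) mod 11; (6|11)=-1, (1|11)=+1; (−1)^{1·4·5}·(-1)^4·(+1)^1 = +1.
v=∞: -165 < 0 and 15 > 0  ⇒  (a,b)_∞ = +1.
|Ram(-165, 15)| = 2, even; anisotropic at {2, 3}.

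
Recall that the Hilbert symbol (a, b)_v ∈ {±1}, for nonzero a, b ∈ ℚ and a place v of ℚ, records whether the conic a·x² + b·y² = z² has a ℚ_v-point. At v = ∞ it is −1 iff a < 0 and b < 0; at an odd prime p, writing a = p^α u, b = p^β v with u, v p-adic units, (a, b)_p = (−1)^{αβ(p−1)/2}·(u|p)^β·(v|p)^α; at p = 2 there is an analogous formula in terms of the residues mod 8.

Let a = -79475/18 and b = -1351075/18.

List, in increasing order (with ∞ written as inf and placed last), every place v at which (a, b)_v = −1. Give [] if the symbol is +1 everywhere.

[17, inf]

Mod squares: a ≡ -22, b ≡ -374. Check v ∈ {∞, 2, 3, 5, 11, 17}.
v=11: a=11^1·(≡5), b=11^1·(≡8) mod 11; (5|11)=+1, (8|11)=-1; (−1)^{1·1·5}·(+1)^1·(-1)^1 = +1.
v=2: v_2(a)=-1, v_2(b)=-1; units ≡ 5, 5 (mod 8); ε·ε+αω+βω = 0·0+-1·1+-1·1 ≡ 0  ⇒  (a,b)_2 = +1.
v=3: a=3^-2·(≡2), b=3^-2·(≡1) mod 3; (2|3)=-1, (1|3)=+1; (−1)^{-2·-2·1}·(-1)^-2·(+1)^-2 = +1.
v=5: a=5^2·(≡2), b=5^2·(≡4) mod 5; (2|5)=-1, (4|5)=+1; (−1)^{2·2·2}·(-1)^2·(+1)^2 = +1.
v=17: a=17^2·(≡14), b=17^3·(≡14) mod 17; (14|17)=-1, (14|17)=-1; (−1)^{2·3·8}·(-1)^3·(-1)^2 = -1.
v=∞: -22 < 0 and -374 < 0  ⇒  (a,b)_∞ = -1.
|Ram(-22, -374)| = 2, even; anisotropic at {17, ∞}.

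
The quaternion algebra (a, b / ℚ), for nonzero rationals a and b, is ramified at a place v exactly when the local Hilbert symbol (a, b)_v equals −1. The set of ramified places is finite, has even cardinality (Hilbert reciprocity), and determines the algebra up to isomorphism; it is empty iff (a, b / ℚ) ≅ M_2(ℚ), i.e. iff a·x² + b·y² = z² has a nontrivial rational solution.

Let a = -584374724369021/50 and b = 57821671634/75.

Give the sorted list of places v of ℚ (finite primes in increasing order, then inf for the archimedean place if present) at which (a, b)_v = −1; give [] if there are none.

[2, 3, 17, 29, 31, 41]

(a, b) ≡ (-2860618, 206260422) mod (ℚ^×)²; places V = {2, 3, 5, 17, 29, 31, 37, 41, 43, ∞}.
(a,b)_43: α=1, u≡6; β=1, v≡26 (mod 43); (6|43)=+1, (26|43)=-1; sign (−1)^1·+1^1·-1^1 = +1.
(a,b)_31: α=1, u≡19; β=1, v≡16 (mod 31); (19|31)=+1, (16|31)=+1; sign (−1)^1·+1^1·+1^1 = -1.
(a,b)_5: α=-2, u≡2; β=-2, v≡3 (mod 5); (2|5)=-1, (3|5)=-1; sign (−1)^0·-1^-2·-1^-2 = +1.
(a,b)_3: α=0, u≡2; β=-1, v≡2 (mod 3); (2|3)=-1, (2|3)=-1; sign (−1)^0·-1^-1·-1^0 = -1.
(a,b)_17: α=2, u≡14; β=1, v≡13 (mod 17); (14|17)=-1, (13|17)=+1; sign (−1)^0·-1^1·+1^2 = -1.
(a,b)_2: α=-1, β=1; u≡3, v≡3 (mod 8); ε(u)ε(v)=1·1, αω(v)=-1·1, βω(u)=1·1; sum ≡ 1  ⇒  -1.
(a,b)_∞: sgn(-2860618)=−, sgn(206260422)=+, so +1.
(a,b)_29: α=3, u≡28; β=2, v≡11 (mod 29); (28|29)=+1, (11|29)=-1; sign (−1)^0·+1^2·-1^3 = -1.
(a,b)_37: α=1, u≡9; β=1, v≡9 (mod 37); (9|37)=+1, (9|37)=+1; sign (−1)^0·+1^1·+1^1 = +1.
(a,b)_41: α=2, u≡11; β=1, v≡40 (mod 41); (11|41)=-1, (40|41)=+1; sign (−1)^0·-1^1·+1^2 = -1.
Ram(-2860618, 206260422) = {2, 3, 17, 29, 31, 41}; no ℚ_2-point on the conic.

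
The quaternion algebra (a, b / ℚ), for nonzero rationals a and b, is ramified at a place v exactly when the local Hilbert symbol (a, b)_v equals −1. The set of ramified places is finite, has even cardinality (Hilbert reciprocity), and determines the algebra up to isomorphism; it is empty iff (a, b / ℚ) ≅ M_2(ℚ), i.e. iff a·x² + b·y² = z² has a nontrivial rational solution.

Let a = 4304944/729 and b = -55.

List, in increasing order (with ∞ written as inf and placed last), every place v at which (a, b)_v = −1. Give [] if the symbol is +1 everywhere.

[11, 19]

Mod squares: a ≡ 19, b ≡ -55. Check v ∈ {∞, 2, 3, 5, 7, 11, 17, 19}.
v=7: a=7^2·(≡6), b=7^0·(≡1) mod 7; (6|7)=-1, (1|7)=+1; (−1)^{2·0·3}·(-1)^0·(+1)^2 = +1.
v=11: a=11^0·(≡2), b=11^1·(≡6) mod 11; (2|11)=-1, (6|11)=-1; (−1)^{0·1·5}·(-1)^1·(-1)^0 = -1.
v=5: a=5^0·(≡1), b=5^1·(≡4) mod 5; (1|5)=+1, (4|5)=+1; (−1)^{0·1·2}·(+1)^1·(+1)^0 = +1.
v=17: a=17^2·(≡15), b=17^0·(≡13) mod 17; (15|17)=+1, (13|17)=+1; (−1)^{2·0·8}·(+1)^0·(+1)^2 = +1.
v=2: v_2(a)=4, v_2(b)=0; units ≡ 3, 1 (mod 8); ε·ε+αω+βω = 1·0+4·0+0·1 ≡ 0  ⇒  (a,b)_2 = +1.
v=∞: 19 > 0 and -55 < 0  ⇒  (a,b)_∞ = +1.
v=3: a=3^-6·(≡1), b=3^0·(≡2) mod 3; (1|3)=+1, (2|3)=-1; (−1)^{-6·0·1}·(+1)^0·(-1)^-6 = +1.
v=19: a=19^1·(≡11), b=19^0·(≡2) mod 19; (11|19)=+1, (2|19)=-1; (−1)^{1·0·9}·(+1)^0·(-1)^1 = -1.
(19, -55 / ℚ) ramifies at {11, 19}: a division algebra.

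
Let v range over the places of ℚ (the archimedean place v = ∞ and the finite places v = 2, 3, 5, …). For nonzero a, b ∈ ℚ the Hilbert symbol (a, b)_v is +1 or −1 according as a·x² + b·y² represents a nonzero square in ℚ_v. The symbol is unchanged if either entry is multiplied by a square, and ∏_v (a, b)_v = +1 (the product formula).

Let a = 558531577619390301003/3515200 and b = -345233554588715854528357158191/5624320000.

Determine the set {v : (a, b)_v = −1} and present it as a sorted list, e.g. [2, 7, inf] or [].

[19, 23, 31, 47]

(a, b) ≡ (57940519, -499187) mod (ℚ^×)²; places V = {2, 3, 5, 7, 11, 13, 19, 23, 31, 43, 47, ∞}.
(a,b)_7: α=7, u≡2; β=10, v≡1 (mod 7); (2|7)=+1, (1|7)=+1; sign (−1)^0·+1^10·+1^7 = +1.
(a,b)_11: α=2, u≡10; β=2, v≡4 (mod 11); (10|11)=-1, (4|11)=+1; sign (−1)^0·-1^2·+1^2 = +1.
(a,b)_∞: sgn(57940519)=+, sgn(-499187)=−, so +1.
(a,b)_2: α=-6, β=-12; u≡7, v≡5 (mod 8); ε(u)ε(v)=1·0, αω(v)=-6·1, βω(u)=-12·0; sum ≡ 0  ⇒  +1.
(a,b)_3: α=2, u≡1; β=0, v≡1 (mod 3); (1|3)=+1, (1|3)=+1; sign (−1)^0·+1^0·+1^2 = +1.
(a,b)_31: α=1, u≡16; β=2, v≡12 (mod 31); (16|31)=+1, (12|31)=-1; sign (−1)^0·+1^2·-1^1 = -1.
(a,b)_19: α=1, u≡17; β=1, v≡17 (mod 19); (17|19)=+1, (17|19)=+1; sign (−1)^1·+1^1·+1^1 = -1.
(a,b)_43: α=2, u≡6; β=3, v≡40 (mod 43); (6|43)=+1, (40|43)=+1; sign (−1)^0·+1^3·+1^2 = +1.
(a,b)_23: α=3, u≡4; β=6, v≡19 (mod 23); (4|23)=+1, (19|23)=-1; sign (−1)^0·+1^6·-1^3 = -1.
(a,b)_5: α=-2, u≡1; β=-4, v≡2 (mod 5); (1|5)=+1, (2|5)=-1; sign (−1)^0·+1^-4·-1^-2 = +1.
(a,b)_13: α=-3, u≡12; β=-3, v≡12 (mod 13); (12|13)=+1, (12|13)=+1; sign (−1)^0·+1^-3·+1^-3 = +1.
(a,b)_47: α=1, u≡9; β=1, v≡9 (mod 47); (9|47)=+1, (9|47)=+1; sign (−1)^1·+1^1·+1^1 = -1.
|Ram(57940519, -499187)| = 4, even; anisotropic at {19, 23, 31, 47}.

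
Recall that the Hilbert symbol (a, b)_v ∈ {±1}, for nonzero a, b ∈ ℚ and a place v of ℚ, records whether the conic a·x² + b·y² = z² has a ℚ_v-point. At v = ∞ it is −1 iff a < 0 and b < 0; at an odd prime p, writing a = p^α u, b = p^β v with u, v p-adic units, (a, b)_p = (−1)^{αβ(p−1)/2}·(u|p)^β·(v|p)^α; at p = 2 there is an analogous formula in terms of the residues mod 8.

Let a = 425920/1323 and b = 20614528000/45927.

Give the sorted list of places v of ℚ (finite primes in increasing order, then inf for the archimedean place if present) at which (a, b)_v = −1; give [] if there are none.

[]

Mod squares: a ≡ 165, b ≡ 385. Check v ∈ {∞, 2, 3, 5, 7, 11}.
v=7: a=7^-2·(≡2), b=7^-1·(≡5) mod 7; (2|7)=+1, (5|7)=-1; (−1)^{-2·-1·3}·(+1)^-1·(-1)^-2 = +1.
v=2: v_2(a)=6, v_2(b)=10; units ≡ 5, 1 (mod 8); ε·ε+αω+βω = 0·0+6·0+10·1 ≡ 0  ⇒  (a,b)_2 = +1.
v=11: a=11^3·(≡4), b=11^5·(≡2) mod 11; (4|11)=+1, (2|11)=-1; (−1)^{3·5·5}·(+1)^5·(-1)^3 = +1.
v=∞: 165 > 0 and 385 > 0  ⇒  (a,b)_∞ = +1.
v=5: a=5^1·(≡3), b=5^3·(≡2) mod 5; (3|5)=-1, (2|5)=-1; (−1)^{1·3·2}·(-1)^3·(-1)^1 = +1.
v=3: a=3^-3·(≡1), b=3^-8·(≡1) mod 3; (1|3)=+1, (1|3)=+1; (−1)^{-3·-8·1}·(+1)^-8·(+1)^-3 = +1.
Every local symbol is +1, so the conic 165·x² + 385·y² = z² has ℚ_v-points for all v and hence a ℚ-point; (a, b / ℚ) ≅ M_2(ℚ).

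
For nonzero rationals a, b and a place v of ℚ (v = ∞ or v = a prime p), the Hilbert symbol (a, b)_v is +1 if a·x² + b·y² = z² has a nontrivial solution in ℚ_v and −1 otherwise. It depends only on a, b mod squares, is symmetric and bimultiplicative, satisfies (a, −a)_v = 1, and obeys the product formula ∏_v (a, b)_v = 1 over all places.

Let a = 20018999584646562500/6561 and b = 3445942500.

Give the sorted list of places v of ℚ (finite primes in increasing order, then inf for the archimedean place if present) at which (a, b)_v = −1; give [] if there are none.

[5, 7, 13, 17]

(a, b) ≡ (6545, 17017) mod (ℚ^×)²; places V = {2, 3, 5, 7, 11, 13, 17, ∞}.
(a,b)_2: α=2, β=2; u≡1, v≡1 (mod 8); ε(u)ε(v)=0·0, αω(v)=2·0, βω(u)=2·0; sum ≡ 0  ⇒  +1.
(a,b)_3: α=-8, u≡2; β=4, v≡1 (mod 3); (2|3)=-1, (1|3)=+1; sign (−1)^0·-1^4·+1^-8 = +1.
(a,b)_∞: sgn(6545)=+, sgn(17017)=+, so +1.
(a,b)_13: α=4, u≡5; β=1, v≡4 (mod 13); (5|13)=-1, (4|13)=+1; sign (−1)^0·-1^1·+1^4 = -1.
(a,b)_11: α=3, u≡3; β=1, v≡7 (mod 11); (3|11)=+1, (7|11)=-1; sign (−1)^1·+1^1·-1^3 = +1.
(a,b)_7: α=3, u≡4; β=1, v≡1 (mod 7); (4|7)=+1, (1|7)=+1; sign (−1)^1·+1^1·+1^3 = -1.
(a,b)_5: α=7, u≡1; β=4, v≡3 (mod 5); (1|5)=+1, (3|5)=-1; sign (−1)^0·+1^4·-1^7 = -1.
(a,b)_17: α=3, u≡12; β=1, v≡8 (mod 17); (12|17)=-1, (8|17)=+1; sign (−1)^0·-1^1·+1^3 = -1.
|Ram(6545, 17017)| = 4, even; anisotropic at {5, 7, 13, 17}.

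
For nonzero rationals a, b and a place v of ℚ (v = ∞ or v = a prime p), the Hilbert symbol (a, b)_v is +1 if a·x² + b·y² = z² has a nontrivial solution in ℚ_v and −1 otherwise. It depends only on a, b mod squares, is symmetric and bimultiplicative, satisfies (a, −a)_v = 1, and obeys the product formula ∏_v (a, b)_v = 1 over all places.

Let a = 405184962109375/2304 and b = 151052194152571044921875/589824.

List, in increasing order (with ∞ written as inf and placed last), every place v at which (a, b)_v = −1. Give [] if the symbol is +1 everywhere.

[2, 7]

(a, b) ≡ (7, 1739) mod (ℚ^×)²; places V = {2, 3, 5, 7, 37, 47, ∞}.
(a,b)_37: α=2, u≡9; β=3, v≡16 (mod 37); (9|37)=+1, (16|37)=+1; sign (−1)^0·+1^3·+1^2 = +1.
(a,b)_2: α=-8, β=-16; u≡7, v≡3 (mod 8); ε(u)ε(v)=1·1, αω(v)=-8·1, βω(u)=-16·0; sum ≡ 1  ⇒  -1.
(a,b)_7: α=3, u≡1; β=6, v≡5 (mod 7); (1|7)=+1, (5|7)=-1; sign (−1)^0·+1^6·-1^3 = -1.
(a,b)_3: α=-2, u≡1; β=-2, v≡2 (mod 3); (1|3)=+1, (2|3)=-1; sign (−1)^0·+1^-2·-1^-2 = +1.
(a,b)_5: α=8, u≡2; β=12, v≡4 (mod 5); (2|5)=-1, (4|5)=+1; sign (−1)^0·-1^12·+1^8 = +1.
(a,b)_47: α=2, u≡14; β=3, v≡25 (mod 47); (14|47)=+1, (25|47)=+1; sign (−1)^0·+1^3·+1^2 = +1.
(a,b)_∞: sgn(7)=+, sgn(1739)=+, so +1.
(7, 1739 / ℚ) ramifies at {2, 7}: a division algebra.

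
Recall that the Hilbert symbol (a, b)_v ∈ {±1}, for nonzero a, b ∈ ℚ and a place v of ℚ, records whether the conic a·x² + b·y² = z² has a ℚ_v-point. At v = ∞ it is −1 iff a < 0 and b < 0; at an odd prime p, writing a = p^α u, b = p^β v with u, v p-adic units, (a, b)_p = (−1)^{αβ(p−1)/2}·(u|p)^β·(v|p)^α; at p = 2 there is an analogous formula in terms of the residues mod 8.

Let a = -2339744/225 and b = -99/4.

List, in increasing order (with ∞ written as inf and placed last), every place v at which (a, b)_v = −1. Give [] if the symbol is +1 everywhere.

Mod squares: a ≡ -506, b ≡ -11. Check v ∈ {∞, 2, 3, 5, 11, 17, 23}.
v=17: a=17^2·(≡16), b=17^0·(≡5) mod 17; (16|17)=+1, (5|17)=-1; (−1)^{2·0·8}·(+1)^0·(-1)^2 = +1.
v=5: a=5^-2·(≡4), b=5^0·(≡4) mod 5; (4|5)=+1, (4|5)=+1; (−1)^{-2·0·2}·(+1)^0·(+1)^-2 = +1.
v=3: a=3^-2·(≡1), b=3^2·(≡1) mod 3; (1|3)=+1, (1|3)=+1; (−1)^{-2·2·1}·(+1)^2·(+1)^-2 = +1.
v=23: a=23^1·(≡9), b=23^0·(≡4) mod 23; (9|23)=+1, (4|23)=+1; (−1)^{1·0·11}·(+1)^0·(+1)^1 = +1.
v=11: a=11^1·(≡5), b=11^1·(≡6) mod 11; (5|11)=+1, (6|11)=-1; (−1)^{1·1·5}·(+1)^1·(-1)^1 = +1.
v=2: v_2(a)=5, v_2(b)=-2; units ≡ 3, 5 (mod 8); ε·ε+αω+βω = 1·0+5·1+-2·1 ≡ 1  ⇒  (a,b)_2 = -1.
v=∞: -506 < 0 and -11 < 0  ⇒  (a,b)_∞ = -1.
(-506, -11 / ℚ) ramifies at {2, ∞}: a division algebra.

[2, inf]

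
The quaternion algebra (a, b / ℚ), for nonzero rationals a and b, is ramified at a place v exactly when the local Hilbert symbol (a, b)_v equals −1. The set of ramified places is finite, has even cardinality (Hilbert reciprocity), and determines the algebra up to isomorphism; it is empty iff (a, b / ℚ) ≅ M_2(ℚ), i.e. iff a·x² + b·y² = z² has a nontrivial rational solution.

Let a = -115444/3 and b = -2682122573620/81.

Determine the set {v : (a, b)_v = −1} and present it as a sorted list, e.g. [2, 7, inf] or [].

(a, b) ≡ (-1767, -805) mod (ℚ^×)²; places V = {2, 3, 5, 7, 19, 23, 31, ∞}.
(a,b)_∞: sgn(-1767)=−, sgn(-805)=−, so -1.
(a,b)_19: α=1, u≡14; β=2, v≡2 (mod 19); (14|19)=-1, (2|19)=-1; sign (−1)^0·-1^2·-1^1 = -1.
(a,b)_5: α=0, u≡2; β=1, v≡1 (mod 5); (2|5)=-1, (1|5)=+1; sign (−1)^0·-1^1·+1^0 = -1.
(a,b)_7: α=2, u≡1; β=5, v≡4 (mod 7); (1|7)=+1, (4|7)=+1; sign (−1)^0·+1^5·+1^2 = +1.
(a,b)_2: α=2, β=2; u≡1, v≡3 (mod 8); ε(u)ε(v)=0·1, αω(v)=2·1, βω(u)=2·0; sum ≡ 0  ⇒  +1.
(a,b)_3: α=-1, u≡2; β=-4, v≡2 (mod 3); (2|3)=-1, (2|3)=-1; sign (−1)^0·-1^-4·-1^-1 = -1.
(a,b)_31: α=1, u≡9; β=2, v≡10 (mod 31); (9|31)=+1, (10|31)=+1; sign (−1)^0·+1^2·+1^1 = +1.
(a,b)_23: α=0, u≡13; β=1, v≡5 (mod 23); (13|23)=+1, (5|23)=-1; sign (−1)^0·+1^1·-1^0 = +1.
|Ram(-1767, -805)| = 4, even; anisotropic at {3, 5, 19, ∞}.

[3, 5, 19, inf]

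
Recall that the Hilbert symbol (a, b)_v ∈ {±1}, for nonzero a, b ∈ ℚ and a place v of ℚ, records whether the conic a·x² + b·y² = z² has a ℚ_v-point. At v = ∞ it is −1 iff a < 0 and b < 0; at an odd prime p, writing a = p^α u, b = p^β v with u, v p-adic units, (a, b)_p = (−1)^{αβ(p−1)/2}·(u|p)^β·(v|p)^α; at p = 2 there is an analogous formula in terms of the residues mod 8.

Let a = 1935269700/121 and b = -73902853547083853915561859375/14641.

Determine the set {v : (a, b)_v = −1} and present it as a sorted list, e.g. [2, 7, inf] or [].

Mod squares: a ≡ 2337, b ≡ -53751. Check v ∈ {∞, 2, 3, 5, 7, 11, 13, 19, 23, 29, 41}.
v=∞: 2337 > 0 and -53751 < 0  ⇒  (a,b)_∞ = +1.
v=23: a=23^0·(≡11), b=23^1·(≡2) mod 23; (11|23)=-1, (2|23)=+1; (−1)^{0·1·11}·(-1)^1·(+1)^0 = -1.
v=2: v_2(a)=2, v_2(b)=0; units ≡ 1, 1 (mod 8); ε·ε+αω+βω = 0·0+2·0+0·0 ≡ 0  ⇒  (a,b)_2 = +1.
v=5: a=5^2·(≡3), b=5^6·(≡1) mod 5; (3|5)=-1, (1|5)=+1; (−1)^{2·6·2}·(-1)^6·(+1)^2 = +1.
v=41: a=41^1·(≡21), b=41^3·(≡2) mod 41; (21|41)=+1, (2|41)=+1; (−1)^{1·3·20}·(+1)^3·(+1)^1 = +1.
v=29: a=29^0·(≡17), b=29^2·(≡2) mod 29; (17|29)=-1, (2|29)=-1; (−1)^{0·2·14}·(-1)^2·(-1)^0 = +1.
v=11: a=11^-2·(≡1), b=11^-4·(≡7) mod 11; (1|11)=+1, (7|11)=-1; (−1)^{-2·-4·5}·(+1)^-4·(-1)^-2 = +1.
v=13: a=13^2·(≡4), b=13^6·(≡10) mod 13; (4|13)=+1, (10|13)=+1; (−1)^{2·6·6}·(+1)^6·(+1)^2 = +1.
v=7: a=7^2·(≡6), b=7^2·(≡2) mod 7; (6|7)=-1, (2|7)=+1; (−1)^{2·2·3}·(-1)^2·(+1)^2 = +1.
v=3: a=3^1·(≡2), b=3^7·(≡2) mod 3; (2|3)=-1, (2|3)=-1; (−1)^{1·7·1}·(-1)^7·(-1)^1 = -1.
v=19: a=19^1·(≡16), b=19^3·(≡3) mod 19; (16|19)=+1, (3|19)=-1; (−1)^{1·3·9}·(+1)^3·(-1)^1 = +1.
(2337, -53751 / ℚ) ramifies at {3, 23}: a division algebra.

[3, 23]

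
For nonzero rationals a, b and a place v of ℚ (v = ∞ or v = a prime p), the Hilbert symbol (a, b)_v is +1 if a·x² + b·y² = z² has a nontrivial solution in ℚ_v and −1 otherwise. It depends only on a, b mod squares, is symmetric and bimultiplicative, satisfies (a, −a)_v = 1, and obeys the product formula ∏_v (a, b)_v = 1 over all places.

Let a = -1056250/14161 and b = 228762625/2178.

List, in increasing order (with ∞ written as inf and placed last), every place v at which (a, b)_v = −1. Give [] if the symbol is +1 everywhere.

[2, 17]

Mod squares: a ≡ -10, b ≡ 2210. Check v ∈ {∞, 2, 3, 5, 7, 11, 13, 17}.
v=7: a=7^-2·(≡4), b=7^2·(≡3) mod 7; (4|7)=+1, (3|7)=-1; (−1)^{-2·2·3}·(+1)^2·(-1)^-2 = +1.
v=3: a=3^0·(≡2), b=3^-2·(≡2) mod 3; (2|3)=-1, (2|3)=-1; (−1)^{0·-2·1}·(-1)^-2·(-1)^0 = +1.
v=17: a=17^-2·(≡3), b=17^1·(≡10) mod 17; (3|17)=-1, (10|17)=-1; (−1)^{-2·1·8}·(-1)^1·(-1)^-2 = -1.
v=13: a=13^2·(≡4), b=13^3·(≡3) mod 13; (4|13)=+1, (3|13)=+1; (−1)^{2·3·6}·(+1)^3·(+1)^2 = +1.
v=5: a=5^5·(≡2), b=5^3·(≡2) mod 5; (2|5)=-1, (2|5)=-1; (−1)^{5·3·2}·(-1)^3·(-1)^5 = +1.
v=∞: -10 < 0 and 2210 > 0  ⇒  (a,b)_∞ = +1.
v=2: v_2(a)=1, v_2(b)=-1; units ≡ 3, 1 (mod 8); ε·ε+αω+βω = 1·0+1·0+-1·1 ≡ 1  ⇒  (a,b)_2 = -1.
v=11: a=11^0·(≡9), b=11^-2·(≡2) mod 11; (9|11)=+1, (2|11)=-1; (−1)^{0·-2·5}·(+1)^-2·(-1)^0 = +1.
(-10, 2210 / ℚ) ramifies at {2, 17}: a division algebra.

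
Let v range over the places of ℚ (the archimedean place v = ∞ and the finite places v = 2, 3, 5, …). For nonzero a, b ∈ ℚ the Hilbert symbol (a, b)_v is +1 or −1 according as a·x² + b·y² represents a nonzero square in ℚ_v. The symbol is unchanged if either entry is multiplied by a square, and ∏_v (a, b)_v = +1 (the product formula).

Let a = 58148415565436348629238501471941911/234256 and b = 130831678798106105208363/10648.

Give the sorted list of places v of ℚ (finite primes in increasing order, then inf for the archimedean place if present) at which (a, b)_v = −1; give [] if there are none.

[3, 29]

(a, b) ≡ (595631, 45474) mod (ℚ^×)²; places V = {2, 3, 11, 13, 19, 23, 29, 37, 47, 53, ∞}.
(a,b)_19: α=9, u≡12; β=6, v≡9 (mod 19); (12|19)=-1, (9|19)=+1; sign (−1)^0·-1^6·+1^9 = +1.
(a,b)_2: α=-4, β=-3; u≡7, v≡1 (mod 8); ε(u)ε(v)=1·0, αω(v)=-4·0, βω(u)=-3·0; sum ≡ 0  ⇒  +1.
(a,b)_53: α=2, u≡4; β=1, v≡46 (mod 53); (4|53)=+1, (46|53)=+1; sign (−1)^0·+1^1·+1^2 = +1.
(a,b)_37: α=2, u≡29; β=2, v≡3 (mod 37); (29|37)=-1, (3|37)=+1; sign (−1)^0·-1^2·+1^2 = +1.
(a,b)_∞: sgn(595631)=+, sgn(45474)=+, so +1.
(a,b)_3: α=2, u≡2; β=1, v≡2 (mod 3); (2|3)=-1, (2|3)=-1; sign (−1)^0·-1^1·-1^2 = -1.
(a,b)_47: α=3, u≡31; β=2, v≡27 (mod 47); (31|47)=-1, (27|47)=+1; sign (−1)^0·-1^2·+1^3 = +1.
(a,b)_11: α=-4, u≡4; β=-3, v≡5 (mod 11); (4|11)=+1, (5|11)=+1; sign (−1)^0·+1^-3·+1^-4 = +1.
(a,b)_23: α=3, u≡14; β=2, v≡16 (mod 23); (14|23)=-1, (16|23)=+1; sign (−1)^0·-1^2·+1^3 = +1.
(a,b)_13: α=2, u≡4; β=1, v≡10 (mod 13); (4|13)=+1, (10|13)=+1; sign (−1)^0·+1^1·+1^2 = +1.
(a,b)_29: α=3, u≡22; β=2, v≡26 (mod 29); (22|29)=+1, (26|29)=-1; sign (−1)^0·+1^2·-1^3 = -1.
|Ram(595631, 45474)| = 2, even; anisotropic at {3, 29}.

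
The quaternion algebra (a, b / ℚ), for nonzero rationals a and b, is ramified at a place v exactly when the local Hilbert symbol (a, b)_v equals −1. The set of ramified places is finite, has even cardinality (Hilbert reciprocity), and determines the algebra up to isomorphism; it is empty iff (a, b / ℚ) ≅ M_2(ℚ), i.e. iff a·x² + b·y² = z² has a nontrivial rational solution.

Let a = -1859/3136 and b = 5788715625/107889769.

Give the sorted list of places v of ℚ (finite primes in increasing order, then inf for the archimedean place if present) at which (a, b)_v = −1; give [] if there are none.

Mod squares: a ≡ -11, b ≡ 105. Check v ∈ {∞, 2, 3, 5, 7, 11, 13, 17, 47}.
v=2: v_2(a)=-6, v_2(b)=0; units ≡ 5, 1 (mod 8); ε·ε+αω+βω = 0·0+-6·0+0·1 ≡ 0  ⇒  (a,b)_2 = +1.
v=∞: -11 < 0 and 105 > 0  ⇒  (a,b)_∞ = +1.
v=5: a=5^0·(≡1), b=5^5·(≡1) mod 5; (1|5)=+1, (1|5)=+1; (−1)^{0·5·2}·(+1)^5·(+1)^0 = +1.
v=47: a=47^0·(≡2), b=47^-2·(≡19) mod 47; (2|47)=+1, (19|47)=-1; (−1)^{0·-2·23}·(+1)^-2·(-1)^0 = +1.
v=17: a=17^0·(≡12), b=17^-2·(≡14) mod 17; (12|17)=-1, (14|17)=-1; (−1)^{0·-2·8}·(-1)^-2·(-1)^0 = +1.
v=13: a=13^2·(≡5), b=13^-2·(≡3) mod 13; (5|13)=-1, (3|13)=+1; (−1)^{2·-2·6}·(-1)^-2·(+1)^2 = +1.
v=11: a=11^1·(≡7), b=11^2·(≡7) mod 11; (7|11)=-1, (7|11)=-1; (−1)^{1·2·5}·(-1)^2·(-1)^1 = -1.
v=3: a=3^0·(≡1), b=3^7·(≡2) mod 3; (1|3)=+1, (2|3)=-1; (−1)^{0·7·1}·(+1)^7·(-1)^0 = +1.
v=7: a=7^-2·(≡3), b=7^1·(≡4) mod 7; (3|7)=-1, (4|7)=+1; (−1)^{-2·1·3}·(-1)^1·(+1)^-2 = -1.
|Ram(-11, 105)| = 2, even; anisotropic at {7, 11}.

[7, 11]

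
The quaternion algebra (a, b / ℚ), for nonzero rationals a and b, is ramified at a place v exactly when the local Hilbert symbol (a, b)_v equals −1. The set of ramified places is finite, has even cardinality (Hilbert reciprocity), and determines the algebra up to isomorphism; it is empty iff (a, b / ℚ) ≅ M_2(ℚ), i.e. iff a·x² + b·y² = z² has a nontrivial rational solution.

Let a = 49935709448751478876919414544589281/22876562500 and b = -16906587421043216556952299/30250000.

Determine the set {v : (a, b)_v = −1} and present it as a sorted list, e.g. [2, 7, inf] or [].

[3, 19, 23, 37]

Mod squares: a ≡ 40641, b ≡ -65379. Check v ∈ {∞, 2, 3, 5, 7, 11, 19, 23, 31, 37}.
v=31: a=31^1·(≡1), b=31^1·(≡21) mod 31; (1|31)=+1, (21|31)=-1; (−1)^{1·1·15}·(+1)^1·(-1)^1 = +1.
v=3: a=3^21·(≡2), b=3^13·(≡2) mod 3; (2|3)=-1, (2|3)=-1; (−1)^{21·13·1}·(-1)^13·(-1)^21 = -1.
v=37: a=37^4·(≡17), b=37^3·(≡33) mod 37; (17|37)=-1, (33|37)=+1; (−1)^{4·3·18}·(-1)^3·(+1)^4 = -1.
v=23: a=23^9·(≡17), b=23^6·(≡15) mod 23; (17|23)=-1, (15|23)=-1; (−1)^{9·6·11}·(-1)^6·(-1)^9 = -1.
v=∞: 40641 > 0 and -65379 < 0  ⇒  (a,b)_∞ = +1.
v=2: v_2(a)=-2, v_2(b)=-4; units ≡ 1, 5 (mod 8); ε·ε+αω+βω = 0·0+-2·1+-4·0 ≡ 0  ⇒  (a,b)_2 = +1.
v=5: a=5^-8·(≡4), b=5^-6·(≡1) mod 5; (4|5)=+1, (1|5)=+1; (−1)^{-8·-6·2}·(+1)^-6·(+1)^-8 = +1.
v=7: a=7^4·(≡5), b=7^4·(≡1) mod 7; (5|7)=-1, (1|7)=+1; (−1)^{4·4·3}·(-1)^4·(+1)^4 = +1.
v=19: a=19^1·(≡9), b=19^1·(≡7) mod 19; (9|19)=+1, (7|19)=+1; (−1)^{1·1·9}·(+1)^1·(+1)^1 = -1.
v=11: a=11^-4·(≡6), b=11^-2·(≡5) mod 11; (6|11)=-1, (5|11)=+1; (−1)^{-4·-2·5}·(-1)^-2·(+1)^-4 = +1.
|Ram(40641, -65379)| = 4, even; anisotropic at {3, 19, 23, 37}.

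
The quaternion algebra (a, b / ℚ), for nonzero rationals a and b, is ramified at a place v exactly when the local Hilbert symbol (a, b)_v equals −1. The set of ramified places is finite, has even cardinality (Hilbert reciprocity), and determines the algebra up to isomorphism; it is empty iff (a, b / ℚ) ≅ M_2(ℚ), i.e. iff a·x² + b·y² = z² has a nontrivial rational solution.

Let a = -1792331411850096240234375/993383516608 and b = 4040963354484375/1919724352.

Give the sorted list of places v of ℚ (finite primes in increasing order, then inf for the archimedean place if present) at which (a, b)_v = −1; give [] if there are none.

(a, b) ≡ (-385, 167739) mod (ℚ^×)²; places V = {2, 3, 5, 7, 11, 13, 17, 23, 31, 37, ∞}.
(a,b)_∞: sgn(-385)=−, sgn(167739)=+, so +1.
(a,b)_37: α=2, u≡23; β=2, v≡24 (mod 37); (23|37)=-1, (24|37)=-1; sign (−1)^0·-1^2·-1^2 = +1.
(a,b)_23: α=2, u≡12; β=1, v≡2 (mod 23); (12|23)=+1, (2|23)=+1; sign (−1)^0·+1^1·+1^2 = +1.
(a,b)_11: α=7, u≡4; β=5, v≡3 (mod 11); (4|11)=+1, (3|11)=+1; sign (−1)^1·+1^5·+1^7 = -1.
(a,b)_31: α=-4, u≡14; β=-2, v≡11 (mod 31); (14|31)=+1, (11|31)=-1; sign (−1)^0·+1^-2·-1^-4 = +1.
(a,b)_7: α=-5, u≡4; β=-4, v≡5 (mod 7); (4|7)=+1, (5|7)=-1; sign (−1)^0·+1^-4·-1^-5 = -1.
(a,b)_3: α=2, u≡2; β=1, v≡2 (mod 3); (2|3)=-1, (2|3)=-1; sign (−1)^0·-1^1·-1^2 = -1.
(a,b)_13: α=0, u≡11; β=-1, v≡8 (mod 13); (11|13)=-1, (8|13)=-1; sign (−1)^0·-1^-1·-1^0 = -1.
(a,b)_2: α=-6, β=-6; u≡7, v≡3 (mod 8); ε(u)ε(v)=1·1, αω(v)=-6·1, βω(u)=-6·0; sum ≡ 1  ⇒  -1.
(a,b)_17: α=2, u≡10; β=1, v≡12 (mod 17); (10|17)=-1, (12|17)=-1; sign (−1)^0·-1^1·-1^2 = -1.
(a,b)_5: α=11, u≡3; β=6, v≡1 (mod 5); (3|5)=-1, (1|5)=+1; sign (−1)^0·-1^6·+1^11 = +1.
|Ram(-385, 167739)| = 6, even; anisotropic at {2, 3, 7, 11, 13, 17}.

[2, 3, 7, 11, 13, 17]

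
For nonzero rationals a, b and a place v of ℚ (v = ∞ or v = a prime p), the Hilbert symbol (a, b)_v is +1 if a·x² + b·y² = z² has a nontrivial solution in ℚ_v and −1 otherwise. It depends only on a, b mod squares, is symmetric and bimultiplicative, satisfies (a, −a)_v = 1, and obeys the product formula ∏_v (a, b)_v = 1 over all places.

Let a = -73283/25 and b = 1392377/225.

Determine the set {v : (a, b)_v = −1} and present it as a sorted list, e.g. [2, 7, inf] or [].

[7, 29]

Mod squares: a ≡ -203, b ≡ 3857. Check v ∈ {∞, 2, 3, 5, 7, 19, 29}.
v=2: v_2(a)=0, v_2(b)=0; units ≡ 5, 1 (mod 8); ε·ε+αω+βω = 0·0+0·0+0·1 ≡ 0  ⇒  (a,b)_2 = +1.
v=3: a=3^0·(≡1), b=3^-2·(≡2) mod 3; (1|3)=+1, (2|3)=-1; (−1)^{0·-2·1}·(+1)^-2·(-1)^0 = +1.
v=29: a=29^1·(≡1), b=29^1·(≡14) mod 29; (1|29)=+1, (14|29)=-1; (−1)^{1·1·14}·(+1)^1·(-1)^1 = -1.
v=19: a=19^2·(≡1), b=19^3·(≡2) mod 19; (1|19)=+1, (2|19)=-1; (−1)^{2·3·9}·(+1)^3·(-1)^2 = +1.
v=∞: -203 < 0 and 3857 > 0  ⇒  (a,b)_∞ = +1.
v=7: a=7^1·(≡6), b=7^1·(≡6) mod 7; (6|7)=-1, (6|7)=-1; (−1)^{1·1·3}·(-1)^1·(-1)^1 = -1.
v=5: a=5^-2·(≡2), b=5^-2·(≡3) mod 5; (2|5)=-1, (3|5)=-1; (−1)^{-2·-2·2}·(-1)^-2·(-1)^-2 = +1.
Ram(-203, 3857) = {7, 29}; no ℚ_7-point on the conic.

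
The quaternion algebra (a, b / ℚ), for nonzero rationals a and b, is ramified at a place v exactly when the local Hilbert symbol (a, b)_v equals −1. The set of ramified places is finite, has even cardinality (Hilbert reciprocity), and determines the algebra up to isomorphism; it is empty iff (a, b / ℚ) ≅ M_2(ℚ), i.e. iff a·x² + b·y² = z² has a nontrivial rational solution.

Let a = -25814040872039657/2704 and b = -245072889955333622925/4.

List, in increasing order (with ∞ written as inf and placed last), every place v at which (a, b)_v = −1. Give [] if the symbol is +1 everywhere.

(a, b) ≡ (-17, -689333) mod (ℚ^×)²; places V = {2, 3, 5, 13, 17, 23, 31, 41, 43, ∞}.
(a,b)_5: α=0, u≡2; β=2, v≡2 (mod 5); (2|5)=-1, (2|5)=-1; sign (−1)^0·-1^2·-1^0 = +1.
(a,b)_43: α=2, u≡5; β=3, v≡34 (mod 43); (5|43)=-1, (34|43)=-1; sign (−1)^0·-1^3·-1^2 = -1.
(a,b)_∞: sgn(-17)=−, sgn(-689333)=−, so -1.
(a,b)_3: α=0, u≡1; β=2, v≡1 (mod 3); (1|3)=+1, (1|3)=+1; sign (−1)^0·+1^2·+1^0 = +1.
(a,b)_23: α=2, u≡6; β=3, v≡5 (mod 23); (6|23)=+1, (5|23)=-1; sign (−1)^0·+1^3·-1^2 = +1.
(a,b)_2: α=-4, β=-2; u≡7, v≡3 (mod 8); ε(u)ε(v)=1·1, αω(v)=-4·1, βω(u)=-2·0; sum ≡ 1  ⇒  -1.
(a,b)_13: α=-2, u≡12; β=0, v≡6 (mod 13); (12|13)=+1, (6|13)=-1; sign (−1)^0·+1^0·-1^-2 = +1.
(a,b)_17: α=1, u≡13; β=1, v≡2 (mod 17); (13|17)=+1, (2|17)=+1; sign (−1)^0·+1^1·+1^1 = +1.
(a,b)_31: α=4, u≡2; β=2, v≡28 (mod 31); (2|31)=+1, (28|31)=+1; sign (−1)^0·+1^2·+1^4 = +1.
(a,b)_41: α=2, u≡11; β=3, v≡15 (mod 41); (11|41)=-1, (15|41)=-1; sign (−1)^0·-1^3·-1^2 = -1.
Ram(-17, -689333) = {2, 41, 43, ∞}; no ℚ_2-point on the conic.

[2, 41, 43, inf]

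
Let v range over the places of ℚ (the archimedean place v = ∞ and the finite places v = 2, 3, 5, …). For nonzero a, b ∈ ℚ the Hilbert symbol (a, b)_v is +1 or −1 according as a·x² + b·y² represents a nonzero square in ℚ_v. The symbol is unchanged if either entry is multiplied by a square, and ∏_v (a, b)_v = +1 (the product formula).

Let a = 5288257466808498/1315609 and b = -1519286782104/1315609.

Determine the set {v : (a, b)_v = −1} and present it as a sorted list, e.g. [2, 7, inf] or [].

(a, b) ≡ (11362, -104006) mod (ℚ^×)²; places V = {2, 3, 7, 13, 17, 19, 23, 31, 37, ∞}.
(a,b)_∞: sgn(11362)=+, sgn(-104006)=−, so +1.
(a,b)_13: α=3, u≡10; β=2, v≡5 (mod 13); (10|13)=+1, (5|13)=-1; sign (−1)^0·+1^2·-1^3 = -1.
(a,b)_37: α=-2, u≡9; β=-2, v≡27 (mod 37); (9|37)=+1, (27|37)=+1; sign (−1)^0·+1^-2·+1^-2 = +1.
(a,b)_17: α=2, u≡14; β=1, v≡4 (mod 17); (14|17)=-1, (4|17)=+1; sign (−1)^0·-1^1·+1^2 = -1.
(a,b)_23: α=1, u≡14; β=1, v≡16 (mod 23); (14|23)=-1, (16|23)=+1; sign (−1)^1·-1^1·+1^1 = +1.
(a,b)_2: α=1, β=3; u≡1, v≡5 (mod 8); ε(u)ε(v)=0·0, αω(v)=1·1, βω(u)=3·0; sum ≡ 1  ⇒  -1.
(a,b)_3: α=4, u≡1; β=2, v≡1 (mod 3); (1|3)=+1, (1|3)=+1; sign (−1)^0·+1^2·+1^4 = +1.
(a,b)_7: α=6, u≡1; β=5, v≡3 (mod 7); (1|7)=+1, (3|7)=-1; sign (−1)^0·+1^5·-1^6 = +1.
(a,b)_19: α=1, u≡7; β=1, v≡7 (mod 19); (7|19)=+1, (7|19)=+1; sign (−1)^1·+1^1·+1^1 = -1.
(a,b)_31: α=-2, u≡10; β=-2, v≡21 (mod 31); (10|31)=+1, (21|31)=-1; sign (−1)^0·+1^-2·-1^-2 = +1.
(11362, -104006 / ℚ) ramifies at {2, 13, 17, 19}: a division algebra.

[2, 13, 17, 19]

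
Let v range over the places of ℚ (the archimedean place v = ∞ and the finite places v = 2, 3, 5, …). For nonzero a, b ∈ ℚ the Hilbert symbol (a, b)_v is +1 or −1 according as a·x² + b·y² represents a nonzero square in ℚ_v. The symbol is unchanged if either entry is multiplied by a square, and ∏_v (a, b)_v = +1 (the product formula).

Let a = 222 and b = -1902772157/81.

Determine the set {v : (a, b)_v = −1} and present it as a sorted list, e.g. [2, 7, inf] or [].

(a, b) ≡ (222, -5270837) mod (ℚ^×)²; places V = {2, 3, 11, 13, 19, 29, 31, 37, 41, ∞}.
(a,b)_37: α=1, u≡6; β=0, v≡29 (mod 37); (6|37)=-1, (29|37)=-1; sign (−1)^0·-1^0·-1^1 = -1.
(a,b)_2: α=1, β=0; u≡7, v≡3 (mod 8); ε(u)ε(v)=1·1, αω(v)=1·1, βω(u)=0·0; sum ≡ 0  ⇒  +1.
(a,b)_19: α=0, u≡13; β=2, v≡2 (mod 19); (13|19)=-1, (2|19)=-1; sign (−1)^0·-1^2·-1^0 = +1.
(a,b)_∞: sgn(222)=+, sgn(-5270837)=−, so +1.
(a,b)_41: α=0, u≡17; β=1, v≡29 (mod 41); (17|41)=-1, (29|41)=-1; sign (−1)^0·-1^1·-1^0 = -1.
(a,b)_13: α=0, u≡1; β=1, v≡5 (mod 13); (1|13)=+1, (5|13)=-1; sign (−1)^0·+1^1·-1^0 = +1.
(a,b)_29: α=0, u≡19; β=1, v≡12 (mod 29); (19|29)=-1, (12|29)=-1; sign (−1)^0·-1^1·-1^0 = -1.
(a,b)_3: α=1, u≡2; β=-4, v≡1 (mod 3); (2|3)=-1, (1|3)=+1; sign (−1)^0·-1^-4·+1^1 = +1.
(a,b)_31: α=0, u≡5; β=1, v≡28 (mod 31); (5|31)=+1, (28|31)=+1; sign (−1)^0·+1^1·+1^0 = +1.
(a,b)_11: α=0, u≡2; β=1, v≡9 (mod 11); (2|11)=-1, (9|11)=+1; sign (−1)^0·-1^1·+1^0 = -1.
(222, -5270837 / ℚ) ramifies at {11, 29, 37, 41}: a division algebra.

[11, 29, 37, 41]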